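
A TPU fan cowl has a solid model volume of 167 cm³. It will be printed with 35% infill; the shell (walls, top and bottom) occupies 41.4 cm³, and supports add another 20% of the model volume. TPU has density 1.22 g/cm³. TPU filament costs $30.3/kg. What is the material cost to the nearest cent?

Volume inside the shell: 167 − 41.4 → 125.6 cm³.
Infill deposited: 0.35 × 125.6 → 43.96 cm³.
Support = 0.20 × 167, so 33.4 cm³.
Deposited volume = 41.4 + 43.96 + 33.4 = 118.76 cm³.
Mass: 118.76 × 1.22 → 144.8872 g.
Cost = 144.8872 g / 1000 × $30.3/kg = $4.39.

$4.39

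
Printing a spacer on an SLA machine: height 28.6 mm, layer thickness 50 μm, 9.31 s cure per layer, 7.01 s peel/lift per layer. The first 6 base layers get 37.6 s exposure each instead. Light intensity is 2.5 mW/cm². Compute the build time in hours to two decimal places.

Layer count = ceil(28.6 / 0.05) = 572.
Base layers: 6 × (37.6 + 7.01) → 267.66 s.
Regular layers = 566 × (9.31 + 7.01), so 9237.12 s.
Total = 267.66 + 9237.12 = 9504.78 s = 2.64 hours.

2.64 hours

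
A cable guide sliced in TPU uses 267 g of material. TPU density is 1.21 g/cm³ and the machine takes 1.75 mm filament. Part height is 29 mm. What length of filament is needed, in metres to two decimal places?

Extruded volume: 267/1.21 = 220.6612 cm³ (220661.2 mm³).
Cross-section of 1.75 mm filament: π·(1.75/2)² = 2.4053 mm².
L = V/A = 220661.2/2.4053 = 91739.58 mm → 91.74 m.

91.74 m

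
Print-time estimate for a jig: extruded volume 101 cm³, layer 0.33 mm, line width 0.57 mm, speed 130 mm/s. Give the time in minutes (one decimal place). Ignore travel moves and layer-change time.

Extrusion cross-section = 0.33 × 0.57 = 0.1881 mm².
Total extruded path = 101000/0.1881 = 536948.4 mm.
Extrusion time: 536948.4 / 130 → 4130.4 s.
That's 4130.4 s → 68.8 minutes.

68.8 minutes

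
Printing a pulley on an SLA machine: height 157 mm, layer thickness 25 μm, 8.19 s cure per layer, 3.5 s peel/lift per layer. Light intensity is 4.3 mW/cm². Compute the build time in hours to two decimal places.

Layer count = ceil(157 / 0.025) = 6280.
Per-layer time: 8.19 + 3.5 → 11.69 s.
Total = 6280 × 11.69 = 73413.2 s = 20.39 hours.

20.39 hours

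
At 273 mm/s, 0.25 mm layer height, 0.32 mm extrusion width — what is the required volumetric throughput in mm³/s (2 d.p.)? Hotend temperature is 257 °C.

21.84

Extrusion cross-section = 0.25 × 0.32 = 0.08 mm².
Q = v·A = 273 × 0.08 = 21.84 mm³/s.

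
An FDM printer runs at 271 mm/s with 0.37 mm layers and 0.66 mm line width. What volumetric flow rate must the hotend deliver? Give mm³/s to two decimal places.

66.18

A: 0.37 × 0.66 → 0.2442 mm².
Q = v·A = 271 × 0.2442 = 66.18 mm³/s.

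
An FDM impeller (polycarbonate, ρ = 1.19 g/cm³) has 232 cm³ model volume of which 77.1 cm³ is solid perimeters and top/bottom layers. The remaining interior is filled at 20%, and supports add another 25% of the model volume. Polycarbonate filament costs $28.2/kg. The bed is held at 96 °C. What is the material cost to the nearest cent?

$5.57

Infill region: 232 − 77.1 → 154.9 cm³.
Infill volume: 0.20 × 154.9 → 30.98 cm³.
Support = 0.25 × 232 = 58 cm³.
Total extruded = 77.1 + 30.98 + 58 = 166.08 cm³.
Mass = 166.08 × 1.19, so 197.6352 g.
At $28.2/kg: 197.6352/1000 × 28.2 = $5.57.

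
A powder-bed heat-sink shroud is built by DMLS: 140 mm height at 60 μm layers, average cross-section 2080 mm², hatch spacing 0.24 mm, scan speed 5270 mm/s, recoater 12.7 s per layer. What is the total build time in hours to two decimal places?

9.30 hours

Layer count = ceil(140 / 0.06) = 2334.
Hatch length per layer = 2080 / 0.24, so 8666.7 mm.
Laser time per layer = 8666.7 / 5270 = 1.6445 s.
Time per layer = 1.6445 + 12.7 = 14.3445 s.
Total: 2334 × 14.3445 s = 33480.063 s → 9.30 hours.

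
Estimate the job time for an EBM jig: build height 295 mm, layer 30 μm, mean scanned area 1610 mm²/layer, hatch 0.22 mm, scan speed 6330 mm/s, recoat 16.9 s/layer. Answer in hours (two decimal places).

49.32 hours

Layers = ⌈295/0.03⌉ = 9834.
Per-layer scan distance: 1610 / 0.22 → 7318.2 mm.
Per-layer scan time = 7318.2 / 6330, so 1.1561 s.
Per-layer time = 1.1561 + 16.9 = 18.0561 s.
9834 layers × 18.0561 s/layer = 177563.6874 s, i.e. 49.32 hours.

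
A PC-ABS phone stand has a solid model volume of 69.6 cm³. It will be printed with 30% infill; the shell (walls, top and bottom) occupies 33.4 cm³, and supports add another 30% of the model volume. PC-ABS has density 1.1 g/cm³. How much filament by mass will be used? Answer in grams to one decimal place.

Interior volume: 69.6 − 33.4 → 36.2 cm³.
Infill deposited = 0.30 × 36.2 = 10.86 cm³.
Support = 0.30 × 69.6, so 20.88 cm³.
Deposited volume = 33.4 + 10.86 + 20.88 = 65.14 cm³.
Mass = 65.14 × 1.1 = 71.654 g.

71.7 g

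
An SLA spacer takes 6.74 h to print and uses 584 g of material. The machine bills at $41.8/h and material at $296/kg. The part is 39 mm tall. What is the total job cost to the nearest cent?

Machine-time cost = 41.8 × 6.74, so $281.732.
Material cost = 296 × 584/1000 = $172.864.
Job cost: 281.732 + 172.864 = 454.596 ≈ $454.60.

$454.60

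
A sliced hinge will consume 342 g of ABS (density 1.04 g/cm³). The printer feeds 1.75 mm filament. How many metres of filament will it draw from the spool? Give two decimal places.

136.72 m

Extruded volume: 342/1.04 = 328.8462 cm³ (328846.2 mm³).
Cross-section of 1.75 mm filament: π·(1.75/2)² = 2.4053 mm².
L = V/A = 328846.2/2.4053 = 136717.33 mm → 136.72 m.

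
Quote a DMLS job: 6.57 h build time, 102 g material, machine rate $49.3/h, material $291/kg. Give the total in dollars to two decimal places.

Time charge = 49.3 × 6.57, so $323.901.
Material cost = 291 × 102/1000, so $29.682.
Job cost: 323.901 + 29.682 = 353.583 ≈ $353.58.

$353.58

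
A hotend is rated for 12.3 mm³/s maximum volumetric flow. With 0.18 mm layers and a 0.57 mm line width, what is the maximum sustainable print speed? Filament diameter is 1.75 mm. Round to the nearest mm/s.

120 mm/s

Bead cross-section: 0.18 × 0.57 → 0.1026 mm².
v_max = Q/A = 12.3/0.1026 = 119.88 mm/s → 120 mm/s.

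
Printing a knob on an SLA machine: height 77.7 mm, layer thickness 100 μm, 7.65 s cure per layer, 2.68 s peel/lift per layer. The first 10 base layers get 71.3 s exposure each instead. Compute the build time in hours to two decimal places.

Layers = ⌈77.7/0.1⌉ = 777.
Base layers = 10 × (71.3 + 2.68), so 739.8 s.
Regular layers = 767 × (7.65 + 2.68), so 7923.11 s.
Total = 739.8 + 7923.11 = 8662.91 s = 2.41 hours.

2.41 hours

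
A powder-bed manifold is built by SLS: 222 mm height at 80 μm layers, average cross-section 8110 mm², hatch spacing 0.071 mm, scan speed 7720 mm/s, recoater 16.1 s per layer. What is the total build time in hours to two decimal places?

23.82 hours

Layer count = ceil(222 / 0.08) = 2775.
Per-layer scan distance = 8110 / 0.071, so 114225.4 mm.
Scan time per layer = 114225.4 / 7720 = 14.796 s.
Per-layer time = 14.796 + 16.1 = 30.896 s.
Total: 2775 × 30.896 s = 85736.4 s → 23.82 hours.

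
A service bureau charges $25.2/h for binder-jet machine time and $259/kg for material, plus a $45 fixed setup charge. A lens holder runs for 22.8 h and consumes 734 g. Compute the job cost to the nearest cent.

Time charge = 25.2 × 22.8, so $574.56.
Material charge = 259 × 734/1000 = $190.106.
Adding setup: 574.56 + 190.106 + 45 → 809.666 ≈ $809.67.

$809.67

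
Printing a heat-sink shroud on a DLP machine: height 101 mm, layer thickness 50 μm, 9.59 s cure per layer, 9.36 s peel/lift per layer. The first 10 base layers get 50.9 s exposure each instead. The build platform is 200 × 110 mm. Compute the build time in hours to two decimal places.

Layer count = ceil(101 / 0.05) = 2020.
Base layers = 10 × (50.9 + 9.36) = 602.6 s.
Regular layers: 2010 × (9.59 + 9.36) → 38089.5 s.
Sum: 602.6 + 38089.5 = 38692.1 s → 10.75 hours.

10.75 hours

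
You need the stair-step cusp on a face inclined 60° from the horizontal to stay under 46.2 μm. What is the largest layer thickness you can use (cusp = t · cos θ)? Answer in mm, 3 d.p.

0.092 mm

t = h_c / cos θ = 0.0462 / 0.5000 = 0.092 mm.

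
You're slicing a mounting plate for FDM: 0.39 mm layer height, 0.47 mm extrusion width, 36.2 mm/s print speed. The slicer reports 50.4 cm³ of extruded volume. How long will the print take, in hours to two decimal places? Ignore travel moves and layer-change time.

2.11 hours

Bead cross-section = 0.39 × 0.47 = 0.1833 mm².
Path length: 50400 mm³ / 0.1833 mm² → 274959.1 mm.
Time extruding = 274959.1 / 36.2, so 7595.6 s.
In the requested units: 7595.6 s = 2.11 hours.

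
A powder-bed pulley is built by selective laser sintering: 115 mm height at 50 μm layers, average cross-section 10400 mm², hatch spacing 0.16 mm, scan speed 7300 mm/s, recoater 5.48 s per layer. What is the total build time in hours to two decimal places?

9.19 hours

Layer count = ceil(115 / 0.05) = 2300.
Hatch length per layer: 10400 / 0.16 → 65000 mm.
Laser time per layer: 65000 / 7300 → 8.9041 s.
Per-layer time: 8.9041 + 5.48 → 14.3841 s.
Total: 2300 × 14.3841 s = 33083.43 s → 9.19 hours.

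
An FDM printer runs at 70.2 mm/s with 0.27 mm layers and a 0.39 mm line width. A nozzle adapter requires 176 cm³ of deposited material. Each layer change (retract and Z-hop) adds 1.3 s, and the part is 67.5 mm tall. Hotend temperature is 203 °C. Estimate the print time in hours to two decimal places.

Extrusion cross-section = 0.27 × 0.39 = 0.1053 mm².
Toolpath length = 176 cm³ / 0.1053 mm² = 176000 / 0.1053 = 1671415 mm.
Print-move time = 1671415 / 70.2, so 23809.3 s.
Layers = ⌈67.5/0.27⌉ = 250.
Z-hop total = 250 × 1.3, so 325 s.
Altogether 23809.3 + 325 = 24134.3 s, i.e. 6.70 hours.

6.70 hours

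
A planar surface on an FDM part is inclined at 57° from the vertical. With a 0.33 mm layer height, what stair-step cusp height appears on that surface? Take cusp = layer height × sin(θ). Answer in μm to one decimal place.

Cusp = layer height × sin(57°) = 0.33 × 0.8387 = 0.276771 mm = 276.8 μm.

276.8 μm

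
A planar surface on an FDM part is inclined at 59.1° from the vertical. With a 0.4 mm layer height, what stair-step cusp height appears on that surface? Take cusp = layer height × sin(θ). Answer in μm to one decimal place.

343.2 μm

sin(59.1°) = 0.8581, so cusp = 0.4 × 0.8581 = 0.34324 mm → 343.2 μm.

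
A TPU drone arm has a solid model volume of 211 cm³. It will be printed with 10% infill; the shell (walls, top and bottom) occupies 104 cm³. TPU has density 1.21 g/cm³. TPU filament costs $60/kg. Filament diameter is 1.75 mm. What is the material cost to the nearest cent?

$8.33

Volume inside the shell: 211 − 104 → 107 cm³.
Deposited infill = 0.10 × 107, so 10.7 cm³.
Deposited volume: 104 + 10.7 → 114.7 cm³.
Mass = 114.7 × 1.21, so 138.787 g.
Cost = 138.787 g / 1000 × $60/kg = $8.33.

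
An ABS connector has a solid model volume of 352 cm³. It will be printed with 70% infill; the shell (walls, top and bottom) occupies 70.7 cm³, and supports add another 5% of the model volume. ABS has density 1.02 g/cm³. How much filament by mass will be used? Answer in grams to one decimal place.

290.9 g

Interior volume: 352 − 70.7 → 281.3 cm³.
Infill deposited = 0.70 × 281.3, so 196.91 cm³.
Support = 0.05 × 352 = 17.6 cm³.
Total printed volume: 70.7 + 196.91 + 17.6 → 285.21 cm³.
Mass = 285.21 × 1.02 = 290.9142 g.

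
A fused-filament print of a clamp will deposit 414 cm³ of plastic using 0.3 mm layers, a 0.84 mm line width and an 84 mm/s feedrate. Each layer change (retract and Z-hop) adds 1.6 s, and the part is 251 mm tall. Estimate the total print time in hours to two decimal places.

Line area = 0.3 × 0.84 = 0.252 mm².
Path length: 414000 mm³ / 0.252 mm² → 1642857.1 mm.
Time extruding: 1642857.1 / 84 → 19557.8 s.
Layer count = ceil(251 / 0.3) = 837.
Layer-change overhead = 837 × 1.6 = 1339.2 s.
Total = 19557.8 + 1339.2 = 20897 s = 5.80 hours.

5.80 hours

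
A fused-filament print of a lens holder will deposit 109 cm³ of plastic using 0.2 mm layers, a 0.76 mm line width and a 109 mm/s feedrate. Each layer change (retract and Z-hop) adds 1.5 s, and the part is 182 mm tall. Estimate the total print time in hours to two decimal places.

Bead cross-section = 0.2 × 0.76 = 0.152 mm².
Total extruded path = 109000/0.152 = 717105.3 mm.
Print-move time = 717105.3 / 109, so 6578.9 s.
Layers = ⌈182/0.2⌉ = 910.
Layer-change overhead = 910 × 1.5 = 1365 s.
Total = 6578.9 + 1365 = 7943.9 s = 2.21 hours.

2.21 hours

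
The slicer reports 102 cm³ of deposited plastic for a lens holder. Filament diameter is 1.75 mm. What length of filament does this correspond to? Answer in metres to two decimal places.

Cross-section of 1.75 mm filament: π·(1.75/2)² = 2.4053 mm².
Length = 102 cm³ / 2.4053 mm² = 102000 / 2.4053 = 42406.35 mm = 42.41 m.

42.41 m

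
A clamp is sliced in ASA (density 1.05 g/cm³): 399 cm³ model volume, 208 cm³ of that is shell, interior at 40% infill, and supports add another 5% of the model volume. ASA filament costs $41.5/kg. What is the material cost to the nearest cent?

$13.26

Volume inside the shell = 399 − 208, so 191 cm³.
Deposited infill: 0.40 × 191 → 76.4 cm³.
Support = 0.05 × 399, so 19.95 cm³.
Deposited volume = 208 + 76.4 + 19.95 = 304.35 cm³.
Mass: 304.35 × 1.05 → 319.5675 g.
At $41.5/kg: 319.5675/1000 × 41.5 = $13.26.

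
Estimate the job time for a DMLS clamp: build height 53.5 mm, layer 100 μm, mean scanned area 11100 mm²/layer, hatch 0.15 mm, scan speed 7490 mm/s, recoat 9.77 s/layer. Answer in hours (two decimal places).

2.92 hours

Layers = ⌈53.5/0.1⌉ = 535.
Per-layer scan distance = 11100 / 0.15, so 74000 mm.
Scan time per layer: 74000 / 7490 → 9.8798 s.
Time per layer = 9.8798 + 9.77 = 19.6498 s.
535 layers × 19.6498 s/layer = 10512.643 s, i.e. 2.92 hours.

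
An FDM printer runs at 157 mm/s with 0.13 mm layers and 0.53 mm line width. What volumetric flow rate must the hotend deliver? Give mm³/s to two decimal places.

10.82

A: 0.13 × 0.53 → 0.0689 mm².
Volumetric flow = 157 × 0.0689 = 10.82 mm³/s.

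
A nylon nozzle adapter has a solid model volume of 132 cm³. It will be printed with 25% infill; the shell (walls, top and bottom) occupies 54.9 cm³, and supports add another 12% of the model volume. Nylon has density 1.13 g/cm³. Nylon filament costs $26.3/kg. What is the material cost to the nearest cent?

$2.68

Interior volume: 132 − 54.9 → 77.1 cm³.
Infill deposited = 0.25 × 77.1, so 19.275 cm³.
Support: 0.12 × 132 → 15.84 cm³.
Total printed volume = 54.9 + 19.275 + 15.84 = 90.015 cm³.
Mass: 90.015 × 1.13 → 101.71695 g.
Cost = 101.71695 g / 1000 × $26.3/kg = $2.68.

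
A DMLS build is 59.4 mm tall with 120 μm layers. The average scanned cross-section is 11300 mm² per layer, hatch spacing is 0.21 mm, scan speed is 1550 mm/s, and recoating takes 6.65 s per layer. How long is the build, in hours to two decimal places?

5.69 hours

Layer count = ceil(59.4 / 0.12) = 495.
Per-layer scan distance = 11300 / 0.21, so 53809.5 mm.
Per-layer scan time = 53809.5 / 1550 = 34.7158 s.
Layer cycle: 34.7158 + 6.65 → 41.3658 s.
Total: 495 × 41.3658 s = 20476.071 s → 5.69 hours.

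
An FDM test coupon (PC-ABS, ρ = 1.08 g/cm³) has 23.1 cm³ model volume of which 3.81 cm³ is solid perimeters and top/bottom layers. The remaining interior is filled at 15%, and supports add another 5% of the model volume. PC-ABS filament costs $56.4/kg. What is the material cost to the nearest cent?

$0.48

Infill region: 23.1 − 3.81 → 19.29 cm³.
Infill volume = 0.15 × 19.29, so 2.8935 cm³.
Support: 0.05 × 23.1 → 1.155 cm³.
Deposited volume = 3.81 + 2.8935 + 1.155, so 7.8585 cm³.
Mass = 7.8585 × 1.08, so 8.48718 g.
At $56.4/kg: 8.48718/1000 × 56.4 = $0.48.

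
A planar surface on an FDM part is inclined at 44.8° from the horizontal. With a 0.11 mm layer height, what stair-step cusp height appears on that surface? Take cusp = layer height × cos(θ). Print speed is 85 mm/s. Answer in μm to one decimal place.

78.1 μm

h_c = t·cos θ = 0.11 × 0.7096 = 0.078056 mm (78.1 μm).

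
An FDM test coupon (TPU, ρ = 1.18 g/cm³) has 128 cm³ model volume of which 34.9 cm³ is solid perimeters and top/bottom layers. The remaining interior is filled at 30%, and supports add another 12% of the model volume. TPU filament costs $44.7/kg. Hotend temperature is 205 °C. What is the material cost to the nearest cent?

Volume inside the shell = 128 − 34.9 = 93.1 cm³.
Deposited infill = 0.30 × 93.1, so 27.93 cm³.
Support = 0.12 × 128, so 15.36 cm³.
Total printed volume = 34.9 + 27.93 + 15.36 = 78.19 cm³.
Mass = 78.19 × 1.18, so 92.2642 g.
At $44.7/kg: 92.2642/1000 × 44.7 = $4.12.

$4.12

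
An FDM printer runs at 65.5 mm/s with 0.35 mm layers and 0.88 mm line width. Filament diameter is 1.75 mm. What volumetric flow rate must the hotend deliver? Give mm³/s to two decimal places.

20.17

Bead cross-section: 0.35 × 0.88 → 0.308 mm².
Q = v·A = 65.5 × 0.308 = 20.17 mm³/s.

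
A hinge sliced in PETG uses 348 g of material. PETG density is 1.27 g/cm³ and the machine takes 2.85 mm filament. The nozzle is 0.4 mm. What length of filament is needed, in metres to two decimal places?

Volume = 348 g / 1.27 g·cm⁻³ = 274.0157 cm³ = 274015.7 mm³.
Filament cross-section = π × (2.85/2)² = 6.3794 mm².
Length = 274015.7 / 6.3794 = 42953.21 mm = 42.95 m.

42.95 m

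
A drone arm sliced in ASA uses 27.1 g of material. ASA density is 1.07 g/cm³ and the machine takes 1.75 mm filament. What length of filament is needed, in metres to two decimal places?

Extruded volume: 27.1/1.07 = 25.3271 cm³ (25327.1 mm³).
Cross-section of 1.75 mm filament: π·(1.75/2)² = 2.4053 mm².
Length = 25327.1 / 2.4053 = 10529.71 mm = 10.53 m.

10.53 m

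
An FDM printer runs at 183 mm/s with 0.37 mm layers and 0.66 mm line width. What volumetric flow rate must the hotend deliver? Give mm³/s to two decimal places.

Bead cross-section: 0.37 × 0.66 → 0.2442 mm².
Volumetric flow = 183 × 0.2442 = 44.69 mm³/s.

44.69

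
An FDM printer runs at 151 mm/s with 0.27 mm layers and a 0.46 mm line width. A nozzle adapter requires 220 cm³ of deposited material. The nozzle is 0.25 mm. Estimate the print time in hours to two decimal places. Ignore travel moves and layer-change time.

Bead cross-section: 0.27 × 0.46 → 0.1242 mm².
Total extruded path = 220000/0.1242 = 1771336.6 mm.
Print-move time = 1771336.6 / 151, so 11730.7 s.
11730.7 s = 3.26 hours.

3.26 hours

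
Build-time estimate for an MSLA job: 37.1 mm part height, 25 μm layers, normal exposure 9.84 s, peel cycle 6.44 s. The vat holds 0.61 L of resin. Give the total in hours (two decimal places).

Number of layers: 37.1 / 0.025 → 1484 (rounded up).
Cycle time = 9.84 + 6.44 = 16.28 s.
Total = 1484 × 16.28 = 24159.52 s = 6.71 hours.

6.71 hours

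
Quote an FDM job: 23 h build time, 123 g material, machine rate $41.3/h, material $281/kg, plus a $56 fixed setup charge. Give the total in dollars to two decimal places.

$1040.46

Machine cost = 41.3 × 23, so $949.90.
Material cost: 281 × 123/1000 → $34.563.
Total = 949.90 + 34.563 + 56 = 1040.463 ≈ $1040.46.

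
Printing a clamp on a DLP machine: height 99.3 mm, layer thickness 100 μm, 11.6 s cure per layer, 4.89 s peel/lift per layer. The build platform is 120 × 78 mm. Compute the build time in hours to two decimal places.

4.55 hours

Layer count = ceil(99.3 / 0.1) = 993.
Per-layer time = 11.6 + 4.89 = 16.49 s.
Build time: 993 × 16.49 s = 16374.57 s, i.e. 4.55 hours.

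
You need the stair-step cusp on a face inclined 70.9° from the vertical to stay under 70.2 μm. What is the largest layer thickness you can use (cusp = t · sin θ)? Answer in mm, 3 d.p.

0.074 mm

t = h_c / sin θ = 0.0702 / 0.9449 = 0.074 mm.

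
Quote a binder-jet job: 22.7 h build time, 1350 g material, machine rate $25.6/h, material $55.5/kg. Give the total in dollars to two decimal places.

Machine cost = 25.6 × 22.7, so $581.12.
Feedstock cost = 55.5 × 1350/1000 = $74.925.
Total = 581.12 + 74.925 = 656.045 ≈ $656.05.

$656.05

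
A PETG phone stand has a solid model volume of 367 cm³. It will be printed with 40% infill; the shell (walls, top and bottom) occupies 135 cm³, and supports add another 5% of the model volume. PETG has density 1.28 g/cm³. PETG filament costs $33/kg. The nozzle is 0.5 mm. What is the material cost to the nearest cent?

Infill region = 367 − 135, so 232 cm³.
Infill volume: 0.40 × 232 → 92.8 cm³.
Support = 0.05 × 367, so 18.35 cm³.
Total extruded = 135 + 92.8 + 18.35 = 246.15 cm³.
Mass: 246.15 × 1.28 → 315.072 g.
At $33/kg: 315.072/1000 × 33 = $10.40.

$10.40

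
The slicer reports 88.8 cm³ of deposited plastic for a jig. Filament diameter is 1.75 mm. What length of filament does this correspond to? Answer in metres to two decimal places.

36.92 m

Cross-section of 1.75 mm filament: π·(1.75/2)² = 2.4053 mm².
Length = 88.8 cm³ / 2.4053 mm² = 88800 / 2.4053 = 36918.47 mm = 36.92 m.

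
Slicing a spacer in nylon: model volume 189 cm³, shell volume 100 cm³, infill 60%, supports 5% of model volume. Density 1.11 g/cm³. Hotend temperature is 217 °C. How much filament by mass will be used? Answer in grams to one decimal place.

Infill region = 189 − 100 = 89 cm³.
Infill volume = 0.60 × 89 = 53.4 cm³.
Support = 0.05 × 189 = 9.45 cm³.
Total printed volume = 100 + 53.4 + 9.45, so 162.85 cm³.
Mass = 162.85 × 1.11 = 180.7635 g.

180.8 g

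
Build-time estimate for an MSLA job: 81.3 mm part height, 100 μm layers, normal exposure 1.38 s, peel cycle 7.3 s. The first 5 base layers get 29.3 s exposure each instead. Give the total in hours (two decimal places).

2.00 hours

Layer count = ceil(81.3 / 0.1) = 813.
Bottom layers = 5 × (29.3 + 7.3), so 183 s.
Regular layers: 808 × (1.38 + 7.3) → 7013.44 s.
Sum: 183 + 7013.44 = 7196.44 s → 2.00 hours.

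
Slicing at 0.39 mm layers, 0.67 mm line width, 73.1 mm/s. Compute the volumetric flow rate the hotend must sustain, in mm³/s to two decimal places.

A = 0.39 × 0.67, so 0.2613 mm².
Q = v·A = 73.1 × 0.2613 = 19.10 mm³/s.

19.10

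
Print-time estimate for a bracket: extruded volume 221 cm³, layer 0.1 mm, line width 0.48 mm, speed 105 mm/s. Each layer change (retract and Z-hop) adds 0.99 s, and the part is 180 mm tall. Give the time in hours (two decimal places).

12.68 hours

Line area = 0.1 × 0.48 = 0.048 mm².
Path length: 221000 mm³ / 0.048 mm² → 4604166.7 mm.
Time extruding = 4604166.7 / 105 = 43849.2 s.
Number of layers: 180 / 0.1 → 1800 (rounded up).
Non-print overhead = 1800 × 0.99 = 1782 s.
Altogether 43849.2 + 1782 = 45631.2 s, i.e. 12.68 hours.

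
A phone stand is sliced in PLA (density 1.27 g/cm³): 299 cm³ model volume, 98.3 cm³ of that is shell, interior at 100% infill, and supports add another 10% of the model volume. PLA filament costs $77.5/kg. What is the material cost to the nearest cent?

$32.37

Volume inside the shell = 299 − 98.3 = 200.7 cm³.
Infill volume = 1.00 × 200.7, so 200.7 cm³.
Support = 0.10 × 299 = 29.9 cm³.
Total extruded = 98.3 + 200.7 + 29.9 = 328.9 cm³.
Mass = 328.9 × 1.27 = 417.703 g.
At $77.5/kg: 417.703/1000 × 77.5 = $32.37.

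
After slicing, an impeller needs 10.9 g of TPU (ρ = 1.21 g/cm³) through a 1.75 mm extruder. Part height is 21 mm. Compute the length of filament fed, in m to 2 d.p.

3.75 m

Extruded volume: 10.9/1.21 = 9.0083 cm³ (9008.3 mm³).
A = π r² = π × 0.875² = 2.4053 mm².
Length = 9008.3 / 2.4053 = 3745.19 mm = 3.75 m.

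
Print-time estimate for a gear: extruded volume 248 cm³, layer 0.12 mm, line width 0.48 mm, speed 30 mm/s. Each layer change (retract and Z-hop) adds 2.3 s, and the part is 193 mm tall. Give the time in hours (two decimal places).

40.89 hours

Extrusion cross-section: 0.12 × 0.48 → 0.0576 mm².
Path length: 248000 mm³ / 0.0576 mm² → 4305555.6 mm.
Time extruding: 4305555.6 / 30 → 143518.5 s.
Layer count = ceil(193 / 0.12) = 1609.
Non-print overhead = 1609 × 2.3, so 3700.7 s.
Total = 143518.5 + 3700.7 = 147219.2 s = 40.89 hours.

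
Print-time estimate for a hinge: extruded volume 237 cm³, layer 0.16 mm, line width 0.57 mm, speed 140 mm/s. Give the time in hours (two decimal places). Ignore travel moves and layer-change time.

Line area: 0.16 × 0.57 → 0.0912 mm².
Total extruded path = 237000/0.0912 = 2598684.2 mm.
Time extruding = 2598684.2 / 140, so 18562 s.
Converting: 18562 s = 5.16 hours.

5.16 hours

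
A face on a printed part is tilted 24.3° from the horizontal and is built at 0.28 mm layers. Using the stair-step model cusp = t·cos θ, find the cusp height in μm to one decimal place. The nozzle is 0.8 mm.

255.2 μm

Cusp = layer height × cos(24.3°) = 0.28 × 0.9114 = 0.255192 mm = 255.2 μm.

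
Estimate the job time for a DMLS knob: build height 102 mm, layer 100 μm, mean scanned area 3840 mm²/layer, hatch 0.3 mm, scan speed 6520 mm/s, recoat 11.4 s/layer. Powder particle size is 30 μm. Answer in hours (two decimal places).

Layers = ⌈102/0.1⌉ = 1020.
Hatch length per layer: 3840 / 0.3 → 12800 mm.
Laser time per layer = 12800 / 6520, so 1.9632 s.
Per-layer time = 1.9632 + 11.4 = 13.3632 s.
1020 layers × 13.3632 s/layer = 13630.464 s, i.e. 3.79 hours.

3.79 hours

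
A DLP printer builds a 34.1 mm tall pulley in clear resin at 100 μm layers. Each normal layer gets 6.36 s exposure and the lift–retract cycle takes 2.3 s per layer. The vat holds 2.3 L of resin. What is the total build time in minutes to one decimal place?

Layer count = ceil(34.1 / 0.1) = 341.
Each layer takes: 6.36 + 2.3 → 8.66 s.
Build time: 341 × 8.66 s = 2953.06 s, i.e. 49.2 minutes.

49.2 minutes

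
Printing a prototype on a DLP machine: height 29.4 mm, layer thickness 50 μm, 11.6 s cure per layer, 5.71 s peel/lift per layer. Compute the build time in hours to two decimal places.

2.83 hours

Layer count = ceil(29.4 / 0.05) = 588.
Each layer takes = 11.6 + 5.71 = 17.31 s.
Total = 588 × 17.31 = 10178.28 s = 2.83 hours.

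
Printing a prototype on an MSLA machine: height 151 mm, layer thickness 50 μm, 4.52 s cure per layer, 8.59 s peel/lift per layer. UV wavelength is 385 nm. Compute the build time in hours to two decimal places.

Number of layers: 151 / 0.05 → 3020 (rounded up).
Each layer takes = 4.52 + 8.59 = 13.11 s.
Build time: 3020 × 13.11 s = 39592.2 s, i.e. 11.00 hours.

11.00 hours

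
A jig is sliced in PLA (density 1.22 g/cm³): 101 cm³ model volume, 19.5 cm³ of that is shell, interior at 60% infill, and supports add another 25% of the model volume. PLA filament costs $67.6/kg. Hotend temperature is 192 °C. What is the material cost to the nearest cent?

Volume inside the shell = 101 − 19.5, so 81.5 cm³.
Infill deposited: 0.60 × 81.5 → 48.9 cm³.
Support = 0.25 × 101, so 25.25 cm³.
Total printed volume = 19.5 + 48.9 + 25.25 = 93.65 cm³.
Mass = 93.65 × 1.22 = 114.253 g.
At $67.6/kg: 114.253/1000 × 67.6 = $7.72.

$7.72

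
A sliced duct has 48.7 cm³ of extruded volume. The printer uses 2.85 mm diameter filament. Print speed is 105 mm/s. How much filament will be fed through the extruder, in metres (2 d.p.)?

7.63 m

Cross-section of 2.85 mm filament: π·(2.85/2)² = 6.3794 mm².
L = 48700 mm³ / 6.3794 mm² = 7633.95 mm, i.e. 7.63 m.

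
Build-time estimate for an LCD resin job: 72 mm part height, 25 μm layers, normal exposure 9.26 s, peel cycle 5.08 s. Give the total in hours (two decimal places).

11.47 hours

Layer count = ceil(72 / 0.025) = 2880.
Per-layer time = 9.26 + 5.08 = 14.34 s.
Build time: 2880 × 14.34 s = 41299.2 s, i.e. 11.47 hours.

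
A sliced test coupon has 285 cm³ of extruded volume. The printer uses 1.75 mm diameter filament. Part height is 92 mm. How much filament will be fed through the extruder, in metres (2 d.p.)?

A = π r² = π × 0.875² = 2.4053 mm².
Length = 285 cm³ / 2.4053 mm² = 285000 / 2.4053 = 118488.34 mm = 118.49 m.

118.49 m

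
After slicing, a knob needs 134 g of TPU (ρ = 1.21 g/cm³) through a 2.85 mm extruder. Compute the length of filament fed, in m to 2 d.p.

17.36 m

Extruded volume: 134/1.21 = 110.7438 cm³ (110743.8 mm³).
Cross-section of 2.85 mm filament: π·(2.85/2)² = 6.3794 mm².
Length = 110743.8 / 6.3794 = 17359.59 mm = 17.36 m.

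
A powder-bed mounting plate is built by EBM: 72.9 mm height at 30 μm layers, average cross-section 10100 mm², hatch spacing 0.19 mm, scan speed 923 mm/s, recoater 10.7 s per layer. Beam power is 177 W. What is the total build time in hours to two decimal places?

46.10 hours

Number of layers: 72.9 / 0.03 → 2430 (rounded up).
Scan path per layer = 10100 / 0.19 = 53157.9 mm.
Scan time per layer: 53157.9 / 923 → 57.5925 s.
Layer cycle = 57.5925 + 10.7, so 68.2925 s.
Build time = 2430 × 68.2925 = 165950.775 s = 46.10 hours.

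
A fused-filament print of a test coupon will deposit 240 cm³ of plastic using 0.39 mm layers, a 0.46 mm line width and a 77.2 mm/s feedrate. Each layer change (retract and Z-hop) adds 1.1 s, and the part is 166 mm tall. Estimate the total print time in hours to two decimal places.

Extrusion cross-section = 0.39 × 0.46 = 0.1794 mm².
Path length: 240000 mm³ / 0.1794 mm² → 1337792.6 mm.
Extrusion time = 1337792.6 / 77.2, so 17328.9 s.
Layer count = ceil(166 / 0.39) = 426.
Layer-change overhead: 426 × 1.1 → 468.6 s.
Altogether 17328.9 + 468.6 = 17797.5 s, i.e. 4.94 hours.

4.94 hours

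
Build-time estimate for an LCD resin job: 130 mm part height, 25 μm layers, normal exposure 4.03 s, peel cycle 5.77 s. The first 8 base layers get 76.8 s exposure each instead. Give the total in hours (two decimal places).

14.32 hours

Layer count = ceil(130 / 0.025) = 5200.
Base layers: 8 × (76.8 + 5.77) → 660.56 s.
Regular layers = 5192 × (4.03 + 5.77), so 50881.6 s.
Total = 660.56 + 50881.6 = 51542.16 s = 14.32 hours.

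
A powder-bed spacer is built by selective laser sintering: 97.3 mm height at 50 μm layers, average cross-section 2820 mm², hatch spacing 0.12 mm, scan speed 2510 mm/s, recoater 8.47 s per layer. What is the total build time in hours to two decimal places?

9.64 hours

Layers = ⌈97.3/0.05⌉ = 1946.
Per-layer scan distance = 2820 / 0.12 = 23500 mm.
Scan time per layer = 23500 / 2510 = 9.3625 s.
Time per layer = 9.3625 + 8.47, so 17.8325 s.
Total: 1946 × 17.8325 s = 34702.045 s → 9.64 hours.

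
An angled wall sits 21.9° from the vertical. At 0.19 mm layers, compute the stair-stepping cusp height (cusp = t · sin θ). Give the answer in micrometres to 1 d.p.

Cusp = layer height × sin(21.9°) = 0.19 × 0.3730 = 0.07087 mm = 70.9 μm.

70.9 μm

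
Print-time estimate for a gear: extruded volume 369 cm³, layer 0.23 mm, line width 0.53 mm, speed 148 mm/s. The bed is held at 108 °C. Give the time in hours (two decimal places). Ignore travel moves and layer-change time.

5.68 hours

Bead cross-section: 0.23 × 0.53 → 0.1219 mm².
Toolpath length = 369 cm³ / 0.1219 mm² = 369000 / 0.1219 = 3027071.4 mm.
Print-move time: 3027071.4 / 148 → 20453.2 s.
Converting: 20453.2 s = 5.68 hours.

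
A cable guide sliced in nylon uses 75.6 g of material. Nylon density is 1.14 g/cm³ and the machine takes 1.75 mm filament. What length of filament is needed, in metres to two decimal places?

Volume = 75.6 g / 1.14 g·cm⁻³ = 66.3158 cm³ = 66315.8 mm³.
Filament cross-section = π × (1.75/2)² = 2.4053 mm².
L = V/A = 66315.8/2.4053 = 27570.7 mm → 27.57 m.

27.57 m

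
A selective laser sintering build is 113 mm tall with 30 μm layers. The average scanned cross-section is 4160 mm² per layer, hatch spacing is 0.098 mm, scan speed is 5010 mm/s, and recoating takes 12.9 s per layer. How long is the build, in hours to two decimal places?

Number of layers: 113 / 0.03 → 3767 (rounded up).
Hatch length per layer = 4160 / 0.098, so 42449 mm.
Laser time per layer: 42449 / 5010 → 8.4729 s.
Layer cycle = 8.4729 + 12.9, so 21.3729 s.
Total: 3767 × 21.3729 s = 80511.7143 s → 22.36 hours.

22.36 hours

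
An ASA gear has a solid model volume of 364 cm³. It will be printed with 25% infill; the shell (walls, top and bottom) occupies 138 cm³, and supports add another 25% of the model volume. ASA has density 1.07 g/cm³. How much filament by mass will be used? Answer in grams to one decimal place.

305.5 g

Infill region = 364 − 138 = 226 cm³.
Deposited infill = 0.25 × 226, so 56.5 cm³.
Support = 0.25 × 364, so 91 cm³.
Deposited volume = 138 + 56.5 + 91, so 285.5 cm³.
Mass = 285.5 × 1.07, so 305.485 g.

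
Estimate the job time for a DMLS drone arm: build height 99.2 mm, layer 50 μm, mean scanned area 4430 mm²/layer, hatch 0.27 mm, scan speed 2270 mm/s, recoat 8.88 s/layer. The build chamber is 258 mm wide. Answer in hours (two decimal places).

Layer count = ceil(99.2 / 0.05) = 1984.
Hatch length per layer: 4430 / 0.27 → 16407.4 mm.
Scan time per layer = 16407.4 / 2270 = 7.2279 s.
Per-layer time: 7.2279 + 8.88 → 16.1079 s.
Total: 1984 × 16.1079 s = 31958.0736 s → 8.88 hours.

8.88 hours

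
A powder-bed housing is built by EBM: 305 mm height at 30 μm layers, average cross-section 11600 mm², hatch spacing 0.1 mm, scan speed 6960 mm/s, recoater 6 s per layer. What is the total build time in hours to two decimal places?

Layer count = ceil(305 / 0.03) = 10167.
Per-layer scan distance = 11600 / 0.1, so 116000 mm.
Scan time per layer: 116000 / 6960 → 16.6667 s.
Layer cycle = 16.6667 + 6, so 22.6667 s.
10167 layers × 22.6667 s/layer = 230452.3389 s, i.e. 64.01 hours.

64.01 hours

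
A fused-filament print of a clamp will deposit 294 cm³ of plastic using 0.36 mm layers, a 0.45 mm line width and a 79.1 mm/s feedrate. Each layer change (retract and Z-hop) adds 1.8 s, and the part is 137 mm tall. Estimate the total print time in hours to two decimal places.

Extrusion cross-section = 0.36 × 0.45 = 0.162 mm².
Path length: 294000 mm³ / 0.162 mm² → 1814814.8 mm.
Time extruding = 1814814.8 / 79.1, so 22943.3 s.
Layers = ⌈137/0.36⌉ = 381.
Z-hop total = 381 × 1.8, so 685.8 s.
Total = 22943.3 + 685.8 = 23629.1 s = 6.56 hours.

6.56 hours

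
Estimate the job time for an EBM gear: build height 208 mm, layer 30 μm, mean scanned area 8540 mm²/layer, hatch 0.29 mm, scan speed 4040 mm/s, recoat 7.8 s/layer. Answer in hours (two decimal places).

Layer count = ceil(208 / 0.03) = 6934.
Scan path per layer: 8540 / 0.29 → 29448.3 mm.
Beam time per layer = 29448.3 / 4040 = 7.2892 s.
Per-layer time: 7.2892 + 7.8 → 15.0892 s.
Total: 6934 × 15.0892 s = 104628.5128 s → 29.06 hours.

29.06 hours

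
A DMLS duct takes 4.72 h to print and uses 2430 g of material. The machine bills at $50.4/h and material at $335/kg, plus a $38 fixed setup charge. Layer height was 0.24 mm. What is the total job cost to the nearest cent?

Machine cost = 50.4 × 4.72, so $237.888.
Material cost = 335 × 2430/1000 = $814.05.
Adding setup: 237.888 + 814.05 + 38 → 1089.938 ≈ $1089.94.

$1089.94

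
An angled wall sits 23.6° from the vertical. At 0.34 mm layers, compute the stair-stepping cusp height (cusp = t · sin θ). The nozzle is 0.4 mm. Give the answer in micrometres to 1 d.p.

h_c = t·sin θ = 0.34 × 0.4003 = 0.136102 mm (136.1 μm).

136.1 μm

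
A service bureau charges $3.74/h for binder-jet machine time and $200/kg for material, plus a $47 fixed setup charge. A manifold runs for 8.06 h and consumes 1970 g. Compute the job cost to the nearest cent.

Time charge: 3.74 × 8.06 → $30.1444.
Material charge = 200 × 1970/1000, so $394.00.
Adding setup: 30.1444 + 394.00 + 47 → 471.1444 ≈ $471.14.

$471.14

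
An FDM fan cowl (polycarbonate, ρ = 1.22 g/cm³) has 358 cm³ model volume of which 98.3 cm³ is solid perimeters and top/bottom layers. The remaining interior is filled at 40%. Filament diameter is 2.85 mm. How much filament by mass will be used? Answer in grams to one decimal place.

246.7 g

Volume inside the shell = 358 − 98.3 = 259.7 cm³.
Infill deposited: 0.40 × 259.7 → 103.88 cm³.
Total printed volume = 98.3 + 103.88 = 202.18 cm³.
Mass: 202.18 × 1.22 → 246.6596 g.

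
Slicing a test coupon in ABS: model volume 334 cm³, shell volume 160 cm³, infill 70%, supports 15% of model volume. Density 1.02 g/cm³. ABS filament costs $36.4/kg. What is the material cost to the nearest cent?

$12.32

Infill region = 334 − 160 = 174 cm³.
Deposited infill = 0.70 × 174 = 121.8 cm³.
Support: 0.15 × 334 → 50.1 cm³.
Total extruded: 160 + 121.8 + 50.1 → 331.9 cm³.
Mass = 331.9 × 1.02 = 338.538 g.
At $36.4/kg: 338.538/1000 × 36.4 = $12.32.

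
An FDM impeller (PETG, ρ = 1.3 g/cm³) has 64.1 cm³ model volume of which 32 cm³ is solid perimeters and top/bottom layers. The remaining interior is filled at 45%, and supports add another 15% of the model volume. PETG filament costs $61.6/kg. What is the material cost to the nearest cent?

$4.49

Infill region = 64.1 − 32 = 32.1 cm³.
Deposited infill = 0.45 × 32.1, so 14.445 cm³.
Support = 0.15 × 64.1, so 9.615 cm³.
Deposited volume = 32 + 14.445 + 9.615, so 56.06 cm³.
Mass = 56.06 × 1.3, so 72.878 g.
Cost = 72.878 g / 1000 × $61.6/kg = $4.49.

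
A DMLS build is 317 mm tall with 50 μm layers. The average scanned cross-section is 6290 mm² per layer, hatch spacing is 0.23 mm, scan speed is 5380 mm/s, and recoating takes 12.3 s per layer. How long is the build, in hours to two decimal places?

Number of layers: 317 / 0.05 → 6340 (rounded up).
Per-layer scan distance = 6290 / 0.23 = 27347.8 mm.
Per-layer scan time = 27347.8 / 5380 = 5.0832 s.
Per-layer time = 5.0832 + 12.3, so 17.3832 s.
6340 layers × 17.3832 s/layer = 110209.488 s, i.e. 30.61 hours.

30.61 hours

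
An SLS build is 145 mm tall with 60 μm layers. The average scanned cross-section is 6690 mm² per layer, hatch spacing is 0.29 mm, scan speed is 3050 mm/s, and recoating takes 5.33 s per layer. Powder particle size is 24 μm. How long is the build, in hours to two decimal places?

Layers = ⌈145/0.06⌉ = 2417.
Hatch length per layer = 6690 / 0.29 = 23069 mm.
Laser time per layer = 23069 / 3050 = 7.5636 s.
Layer cycle = 7.5636 + 5.33 = 12.8936 s.
Total: 2417 × 12.8936 s = 31163.8312 s → 8.66 hours.

8.66 hours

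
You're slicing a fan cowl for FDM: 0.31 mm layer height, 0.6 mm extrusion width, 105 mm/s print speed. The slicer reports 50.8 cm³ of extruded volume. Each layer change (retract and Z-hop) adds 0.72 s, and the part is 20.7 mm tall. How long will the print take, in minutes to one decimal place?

Line area = 0.31 × 0.6 = 0.186 mm².
Toolpath length = 50.8 cm³ / 0.186 mm² = 50800 / 0.186 = 273118.3 mm.
Print-move time = 273118.3 / 105, so 2601.1 s.
Layer count = ceil(20.7 / 0.31) = 67.
Layer-change overhead = 67 × 0.72, so 48.24 s.
Altogether 2601.1 + 48.24 = 2649.34 s, i.e. 44.2 minutes.

44.2 minutes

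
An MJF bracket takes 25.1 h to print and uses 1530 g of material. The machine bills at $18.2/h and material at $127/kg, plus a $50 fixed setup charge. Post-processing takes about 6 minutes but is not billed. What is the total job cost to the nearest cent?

$701.13

Time charge: 18.2 × 25.1 → $456.82.
Feedstock cost = 127 × 1530/1000, so $194.31.
Total = 456.82 + 194.31 + 50 = $701.13.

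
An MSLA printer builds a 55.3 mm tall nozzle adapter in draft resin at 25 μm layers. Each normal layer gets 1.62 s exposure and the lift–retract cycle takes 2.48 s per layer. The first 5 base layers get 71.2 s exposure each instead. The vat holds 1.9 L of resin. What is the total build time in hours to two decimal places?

Layers = ⌈55.3/0.025⌉ = 2212.
Bottom layers = 5 × (71.2 + 2.48) = 368.4 s.
Remaining layers = 2207 × (1.62 + 2.48), so 9048.7 s.
Sum: 368.4 + 9048.7 = 9417.1 s → 2.62 hours.

2.62 hours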